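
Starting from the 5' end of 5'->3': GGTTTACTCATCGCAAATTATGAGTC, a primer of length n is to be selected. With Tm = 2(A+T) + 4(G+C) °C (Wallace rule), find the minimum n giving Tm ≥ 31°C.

First 11 bases: GGTTTACTCAT → Tm = 30°C (< 31°C)
First 12 bases: GGTTTACTCATC → Tm = 34°C (≥ 31°C)
Since every base adds ≥2°C, Tm only increases with n, so the threshold is first crossed at n = 12.

n = 12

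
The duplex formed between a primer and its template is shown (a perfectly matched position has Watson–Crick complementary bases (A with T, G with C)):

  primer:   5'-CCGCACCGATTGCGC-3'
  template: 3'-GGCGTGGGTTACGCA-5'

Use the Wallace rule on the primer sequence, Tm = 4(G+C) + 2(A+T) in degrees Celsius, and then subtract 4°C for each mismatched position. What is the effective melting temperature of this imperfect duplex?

Primer base counts: A=2, T=2, G=4, C=7 → A+T=4, G+C=11
Perfect-match Tm = 2(4) + 4(11) = 8 + 44 = 52°C
Mismatches (positions where the bases are not complementary): 3 (at positions 8, 10, 15)
Effective Tm = 52 − 3×4 = 52 − 12 = 40°C

40°C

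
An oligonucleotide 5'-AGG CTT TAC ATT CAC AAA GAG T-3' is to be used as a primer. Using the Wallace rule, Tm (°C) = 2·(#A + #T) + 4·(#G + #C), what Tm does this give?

C=4, G=4, T=6, A=8
So N_AT = 14 and N_GC = 8.
Tm = 2×14 + 4×8 = 60°C

60°C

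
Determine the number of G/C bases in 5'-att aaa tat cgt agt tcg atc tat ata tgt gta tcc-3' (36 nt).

10

Scanning the sequence gives A=11, G=5, T=15, C=5.
G+C = 5 + 5 = 10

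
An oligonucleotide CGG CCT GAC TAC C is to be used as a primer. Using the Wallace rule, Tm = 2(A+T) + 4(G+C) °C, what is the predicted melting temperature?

Counting bases: A=2, G=3, C=6, T=2
So N_AT = 4 and N_GC = 9.
Tm = 2×4 + 4×9 = 44°C

44°C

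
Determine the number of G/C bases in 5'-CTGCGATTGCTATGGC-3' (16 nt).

9

C=4, G=5, T=5, A=2
Total G or C: 5 + 4 = 9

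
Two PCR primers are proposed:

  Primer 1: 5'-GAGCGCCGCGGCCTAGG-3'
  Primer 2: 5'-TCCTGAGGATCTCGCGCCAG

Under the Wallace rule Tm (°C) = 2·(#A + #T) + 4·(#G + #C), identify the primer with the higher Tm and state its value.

Primer 2, 66°C

Primer 1: A+T=3, G+C=14 → Tm = 2(3)+4(14) = 62°C
Primer 2: A+T=7, G+C=13 → Tm = 2(7)+4(13) = 66°C
62°C vs 66°C → primer 2 is higher.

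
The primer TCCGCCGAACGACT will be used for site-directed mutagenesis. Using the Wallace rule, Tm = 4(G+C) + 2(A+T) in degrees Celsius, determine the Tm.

Scanning the sequence gives T=2, G=3, A=3, C=6.
So N_AT = 5 and N_GC = 9.
Tm = 2×5 + 4×9 = 46°C

46°C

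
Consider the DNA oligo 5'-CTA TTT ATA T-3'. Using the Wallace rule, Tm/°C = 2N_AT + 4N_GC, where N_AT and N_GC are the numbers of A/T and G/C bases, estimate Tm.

Base counts: T=6, G=0, A=3, C=1
AT pairs contribute 9, GC pairs contribute 1.
Tm = 2(9) + 4(1) = 18 + 4 = 22°C

22°C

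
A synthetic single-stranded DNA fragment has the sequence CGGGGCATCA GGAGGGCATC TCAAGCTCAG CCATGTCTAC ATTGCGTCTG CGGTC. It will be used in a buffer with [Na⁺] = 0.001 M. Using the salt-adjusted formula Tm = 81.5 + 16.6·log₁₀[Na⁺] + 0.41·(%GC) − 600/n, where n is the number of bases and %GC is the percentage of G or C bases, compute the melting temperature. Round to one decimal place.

Length n = 55. A=10, G=17, T=12, C=16
G+C = 33, so %GC = 33/55 × 100 = 60%
Salt term: 16.6 × (-3) = -49.8
GC term: 0.41 × 60 = 24.6; length term: −600/55 = −10.909
Tm = 81.5 + (-49.8) + 24.6 − 10.909 = 45.391 → 45.4°C

45.4°C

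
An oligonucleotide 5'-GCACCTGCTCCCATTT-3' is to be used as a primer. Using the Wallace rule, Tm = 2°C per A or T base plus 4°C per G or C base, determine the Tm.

Base counts: C=7, A=2, T=5, G=2
So N_AT = 7 and N_GC = 9.
Tm = 2×7 + 4×9 = 50°C

50°C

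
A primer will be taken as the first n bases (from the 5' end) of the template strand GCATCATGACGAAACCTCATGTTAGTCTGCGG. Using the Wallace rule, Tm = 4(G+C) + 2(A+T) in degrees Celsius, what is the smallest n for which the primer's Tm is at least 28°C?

First 9 bases: GCATCATGA → Tm = 26°C (< 28°C)
First 10 bases: GCATCATGAC → Tm = 30°C (≥ 28°C)
Since every base adds ≥2°C, Tm only increases with n, so the threshold is first crossed at n = 10.

n = 10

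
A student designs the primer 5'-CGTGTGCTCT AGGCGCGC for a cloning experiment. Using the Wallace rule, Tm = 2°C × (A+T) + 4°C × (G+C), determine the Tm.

Scanning the sequence gives T=4, G=7, C=6, A=1.
So N_AT = 5 and N_GC = 13.
Tm = 2(5) + 4(13) = 10 + 52 = 62°C

62°C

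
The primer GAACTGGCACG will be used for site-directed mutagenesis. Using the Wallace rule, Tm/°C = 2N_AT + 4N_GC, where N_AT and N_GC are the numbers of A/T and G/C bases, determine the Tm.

36°C

Scanning the sequence gives C=3, T=1, A=3, G=4.
So N_AT = 4 and N_GC = 7.
Tm = 2(4) + 4(7) = 8 + 28 = 36°C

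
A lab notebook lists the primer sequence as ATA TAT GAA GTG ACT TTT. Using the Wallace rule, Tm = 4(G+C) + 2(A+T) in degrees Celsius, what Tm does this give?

44°C

Base counts: A=6, C=1, T=8, G=3
AT pairs contribute 14, GC pairs contribute 4.
Tm = 2×14 + 4×4 = 44°C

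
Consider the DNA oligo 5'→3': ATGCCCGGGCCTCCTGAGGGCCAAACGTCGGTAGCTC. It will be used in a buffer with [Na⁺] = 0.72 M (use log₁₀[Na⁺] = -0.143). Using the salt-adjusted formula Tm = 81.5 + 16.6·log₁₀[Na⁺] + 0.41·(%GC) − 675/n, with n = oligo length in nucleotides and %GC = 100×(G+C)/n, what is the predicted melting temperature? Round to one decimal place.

88.6°C

Length n = 37. Counting bases: C=13, T=6, G=12, A=6
G+C = 25, so %GC = 25/37 × 100 = 67.568%
Salt term: 16.6 × (-0.143) = -2.374
GC term: 0.41 × 67.568 = 27.703; length term: −675/37 = −18.243
Tm = 81.5 + (-2.374) + 27.703 − 18.243 = 88.586 → 88.6°C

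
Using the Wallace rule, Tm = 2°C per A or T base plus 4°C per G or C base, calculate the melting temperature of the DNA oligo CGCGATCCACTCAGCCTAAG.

64°C

Base counts: C=8, T=3, A=5, G=4
So N_AT = 8 and N_GC = 12.
Tm = 4·12 + 2·8 = 48 + 16 = 64°C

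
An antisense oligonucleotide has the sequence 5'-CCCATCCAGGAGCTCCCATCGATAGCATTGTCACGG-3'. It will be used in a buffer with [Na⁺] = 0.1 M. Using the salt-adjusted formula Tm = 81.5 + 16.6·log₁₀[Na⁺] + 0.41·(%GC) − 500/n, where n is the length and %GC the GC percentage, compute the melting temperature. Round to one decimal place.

74.9°C

Length n = 36. Base counts: C=13, T=7, A=8, G=8
G+C = 21, so %GC = 21/36 × 100 = 58.333%
Salt term: 16.6 × (-1) = -16.6
GC term: 0.41 × 58.333 = 23.917; length term: −500/36 = −13.889
Tm = 81.5 + (-16.6) + 23.917 − 13.889 = 74.928 → 74.9°C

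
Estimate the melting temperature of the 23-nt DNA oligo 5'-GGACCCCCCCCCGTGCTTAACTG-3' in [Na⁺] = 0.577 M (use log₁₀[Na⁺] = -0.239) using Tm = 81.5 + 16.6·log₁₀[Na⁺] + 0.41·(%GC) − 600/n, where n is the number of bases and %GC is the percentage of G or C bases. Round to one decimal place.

Length n = 23. G=5, A=3, C=11, T=4
G+C = 16, so %GC = 16/23 × 100 = 69.565%
Salt term: 16.6 × (-0.239) = -3.967
GC term: 0.41 × 69.565 = 28.522; length term: −600/23 = −26.087
Tm = 81.5 + (-3.967) + 28.522 − 26.087 = 79.968 → 80.0°C

80.0°C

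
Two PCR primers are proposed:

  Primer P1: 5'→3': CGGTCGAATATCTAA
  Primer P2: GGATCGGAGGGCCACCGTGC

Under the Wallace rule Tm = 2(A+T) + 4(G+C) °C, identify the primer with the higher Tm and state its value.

Primer P1: A+T=9, G+C=6 → Tm = 2(9)+4(6) = 42°C
Primer P2: A+T=5, G+C=15 → Tm = 2(5)+4(15) = 70°C
42°C vs 70°C → primer P2 is higher.

Primer P2, 70°C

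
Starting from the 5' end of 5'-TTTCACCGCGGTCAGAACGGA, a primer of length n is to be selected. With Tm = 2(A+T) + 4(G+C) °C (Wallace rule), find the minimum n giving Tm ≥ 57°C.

n = 19

First 18 bases: TTTCACCGCGGTCAGAAC → Tm = 56°C (< 57°C)
First 19 bases: TTTCACCGCGGTCAGAACG → Tm = 60°C (≥ 57°C)
Each additional base adds 2°C (A/T) or 4°C (G/C), so Tm is non-decreasing in n; n = 19 is the first length to reach 57°C.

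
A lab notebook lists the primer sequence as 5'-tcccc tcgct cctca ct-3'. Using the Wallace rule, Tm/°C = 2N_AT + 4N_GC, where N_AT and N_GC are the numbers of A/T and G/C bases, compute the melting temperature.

56°C

Counting bases: T=5, C=10, A=1, G=1
A+T = 6, G+C = 11
Tm = 2×6 + 4×11 = 56°C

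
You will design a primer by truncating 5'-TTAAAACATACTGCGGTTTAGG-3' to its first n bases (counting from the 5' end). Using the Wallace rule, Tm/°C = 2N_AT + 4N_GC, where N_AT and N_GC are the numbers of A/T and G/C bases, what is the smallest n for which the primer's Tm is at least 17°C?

First 7 bases: TTAAAAC → Tm = 16°C (< 17°C)
First 8 bases: TTAAAACA → Tm = 18°C (≥ 17°C)
Since every base adds ≥2°C, Tm only increases with n, so the threshold is first crossed at n = 8.

n = 8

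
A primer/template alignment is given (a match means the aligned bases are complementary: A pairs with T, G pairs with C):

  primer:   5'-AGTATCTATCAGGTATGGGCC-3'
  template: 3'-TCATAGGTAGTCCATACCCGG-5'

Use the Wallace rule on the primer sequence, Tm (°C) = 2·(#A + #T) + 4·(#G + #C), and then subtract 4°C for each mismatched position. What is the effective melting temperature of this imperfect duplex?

Primer base counts: A=5, T=6, G=6, C=4 → A+T=11, G+C=10
Perfect-match Tm = 2(11) + 4(10) = 22 + 40 = 62°C
Mismatches (positions where the bases are not complementary): 1 (at position 7)
Effective Tm = 62 − 1×4 = 62 − 4 = 58°C

58°C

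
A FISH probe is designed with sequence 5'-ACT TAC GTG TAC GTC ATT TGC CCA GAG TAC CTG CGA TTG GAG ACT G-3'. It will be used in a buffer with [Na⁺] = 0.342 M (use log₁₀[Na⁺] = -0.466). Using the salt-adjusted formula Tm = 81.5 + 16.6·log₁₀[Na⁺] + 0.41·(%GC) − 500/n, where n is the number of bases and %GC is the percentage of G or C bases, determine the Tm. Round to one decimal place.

Length n = 46. Scanning the sequence gives C=11, G=12, A=10, T=13.
G+C = 23, so %GC = 23/46 × 100 = 50%
Salt term: 16.6 × (-0.466) = -7.736
GC term: 0.41 × 50 = 20.5; length term: −500/46 = −10.87
Tm = 81.5 + (-7.736) + 20.5 − 10.87 = 83.394 → 83.4°C

83.4°C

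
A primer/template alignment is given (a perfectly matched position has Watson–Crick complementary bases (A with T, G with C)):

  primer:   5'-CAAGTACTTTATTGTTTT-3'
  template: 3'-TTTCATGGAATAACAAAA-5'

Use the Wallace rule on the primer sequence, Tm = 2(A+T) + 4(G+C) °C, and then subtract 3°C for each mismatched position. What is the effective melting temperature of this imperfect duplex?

38°C

Primer base counts: A=4, T=10, G=2, C=2 → A+T=14, G+C=4
Perfect-match Tm = 2(14) + 4(4) = 28 + 16 = 44°C
Mismatches (positions where the bases are not complementary): 2 (at positions 1, 8)
Effective Tm = 44 − 2×3 = 44 − 6 = 38°C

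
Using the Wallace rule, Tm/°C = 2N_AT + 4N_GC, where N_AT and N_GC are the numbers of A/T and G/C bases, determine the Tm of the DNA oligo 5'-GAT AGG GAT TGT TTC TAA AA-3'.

52°C

G=5, C=1, A=7, T=7
So N_AT = 14 and N_GC = 6.
Tm = 2×14 + 4×6 = 52°C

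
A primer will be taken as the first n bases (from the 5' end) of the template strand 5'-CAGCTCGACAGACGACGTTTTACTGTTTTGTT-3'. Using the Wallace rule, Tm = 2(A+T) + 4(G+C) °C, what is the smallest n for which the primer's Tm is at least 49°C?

First 15 bases: CAGCTCGACAGACGA → Tm = 48°C (< 49°C)
First 16 bases: CAGCTCGACAGACGAC → Tm = 52°C (≥ 49°C)
Since every base adds ≥2°C, Tm only increases with n, so the threshold is first crossed at n = 16.

n = 16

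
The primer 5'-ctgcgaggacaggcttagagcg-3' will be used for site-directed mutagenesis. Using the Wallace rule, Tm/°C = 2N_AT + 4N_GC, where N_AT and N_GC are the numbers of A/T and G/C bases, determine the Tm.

72°C

T=3, C=5, A=5, G=9
A+T = 8, G+C = 14
Tm = 4·14 + 2·8 = 56 + 16 = 72°C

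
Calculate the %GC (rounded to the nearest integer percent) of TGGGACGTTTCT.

Scanning the sequence gives C=2, A=1, T=5, G=4.
G+C = 4 + 2 = 6 out of 12 bases
%GC = 6/12 × 100 = 50% ≈ 50%

50%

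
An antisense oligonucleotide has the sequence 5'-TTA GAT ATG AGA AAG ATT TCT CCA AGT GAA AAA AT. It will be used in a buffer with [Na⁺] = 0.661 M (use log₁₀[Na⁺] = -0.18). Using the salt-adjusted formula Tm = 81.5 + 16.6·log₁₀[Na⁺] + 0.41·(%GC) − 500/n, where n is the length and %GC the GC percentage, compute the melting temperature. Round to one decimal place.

74.8°C

Length n = 35. Scanning the sequence gives C=3, G=6, T=10, A=16.
G+C = 9, so %GC = 9/35 × 100 = 25.714%
Salt term: 16.6 × (-0.18) = -2.988
GC term: 0.41 × 25.714 = 10.543; length term: −500/35 = −14.286
Tm = 81.5 + (-2.988) + 10.543 − 14.286 = 74.769 → 74.8°C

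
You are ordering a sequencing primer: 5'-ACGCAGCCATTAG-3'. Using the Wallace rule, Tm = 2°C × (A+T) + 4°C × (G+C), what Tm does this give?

Base counts: G=3, T=2, C=4, A=4
AT pairs contribute 6, GC pairs contribute 7.
Tm = 2(6) + 4(7) = 12 + 28 = 40°C

40°C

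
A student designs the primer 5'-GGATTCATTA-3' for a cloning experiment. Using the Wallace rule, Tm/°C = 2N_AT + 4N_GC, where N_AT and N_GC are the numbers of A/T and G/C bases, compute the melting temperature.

Base counts: A=3, G=2, C=1, T=4
So N_AT = 7 and N_GC = 3.
Tm = 2×7 + 4×3 = 26°C

26°C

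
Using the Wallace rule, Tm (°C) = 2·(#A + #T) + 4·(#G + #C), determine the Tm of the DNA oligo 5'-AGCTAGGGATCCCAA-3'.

Counting bases: A=5, T=2, G=4, C=4
So N_AT = 7 and N_GC = 8.
Tm = 2×7 + 4×8 = 46°C

46°C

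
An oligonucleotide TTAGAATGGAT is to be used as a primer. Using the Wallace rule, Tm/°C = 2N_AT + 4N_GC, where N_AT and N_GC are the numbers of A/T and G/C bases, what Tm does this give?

Counting bases: C=0, G=3, T=4, A=4
AT pairs contribute 8, GC pairs contribute 3.
Tm = 2(8) + 4(3) = 16 + 12 = 28°C

28°C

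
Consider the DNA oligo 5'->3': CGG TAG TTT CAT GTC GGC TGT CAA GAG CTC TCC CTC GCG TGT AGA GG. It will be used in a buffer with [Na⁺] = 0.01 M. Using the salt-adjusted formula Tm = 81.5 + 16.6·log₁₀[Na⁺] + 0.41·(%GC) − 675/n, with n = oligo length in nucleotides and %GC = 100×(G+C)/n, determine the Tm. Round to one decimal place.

Length n = 47. Base counts: C=12, T=13, A=7, G=15
G+C = 27, so %GC = 27/47 × 100 = 57.447%
Salt term: 16.6 × (-2) = -33.2
GC term: 0.41 × 57.447 = 23.553; length term: −675/47 = −14.362
Tm = 81.5 + (-33.2) + 23.553 − 14.362 = 57.491 → 57.5°C

57.5°C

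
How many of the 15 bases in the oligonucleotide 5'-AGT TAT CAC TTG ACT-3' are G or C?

Counting bases: A=4, T=6, C=3, G=2
G+C = 2 + 3 = 5

5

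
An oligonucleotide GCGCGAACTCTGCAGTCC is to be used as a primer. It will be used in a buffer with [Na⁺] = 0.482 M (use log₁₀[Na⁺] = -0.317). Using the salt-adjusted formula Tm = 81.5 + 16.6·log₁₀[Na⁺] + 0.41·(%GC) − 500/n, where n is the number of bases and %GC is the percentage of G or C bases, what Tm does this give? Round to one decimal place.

75.8°C

Length n = 18. Scanning the sequence gives A=3, G=5, T=3, C=7.
G+C = 12, so %GC = 12/18 × 100 = 66.667%
Salt term: 16.6 × (-0.317) = -5.262
GC term: 0.41 × 66.667 = 27.333; length term: −500/18 = −27.778
Tm = 81.5 + (-5.262) + 27.333 − 27.778 = 75.793 → 75.8°C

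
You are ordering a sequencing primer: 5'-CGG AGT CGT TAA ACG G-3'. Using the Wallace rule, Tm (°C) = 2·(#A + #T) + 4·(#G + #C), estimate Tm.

Base counts: A=4, C=3, G=6, T=3
AT pairs contribute 7, GC pairs contribute 9.
Tm = 4·9 + 2·7 = 36 + 14 = 50°C

50°C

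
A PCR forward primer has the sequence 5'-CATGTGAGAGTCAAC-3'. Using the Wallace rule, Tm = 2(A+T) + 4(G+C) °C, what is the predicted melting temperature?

Base counts: C=3, A=5, T=3, G=4
AT pairs contribute 8, GC pairs contribute 7.
Tm = 2(8) + 4(7) = 16 + 28 = 44°C

44°C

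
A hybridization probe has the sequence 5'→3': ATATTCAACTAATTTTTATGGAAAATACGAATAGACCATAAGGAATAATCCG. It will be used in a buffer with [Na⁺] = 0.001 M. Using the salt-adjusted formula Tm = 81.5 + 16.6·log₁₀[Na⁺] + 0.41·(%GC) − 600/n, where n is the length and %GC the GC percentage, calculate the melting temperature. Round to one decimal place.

31.2°C

Length n = 52. Counting bases: T=15, C=7, G=7, A=23
G+C = 14, so %GC = 14/52 × 100 = 26.923%
Salt term: 16.6 × (-3) = -49.8
GC term: 0.41 × 26.923 = 11.038; length term: −600/52 = −11.538
Tm = 81.5 + (-49.8) + 11.038 − 11.538 = 31.2 → 31.2°C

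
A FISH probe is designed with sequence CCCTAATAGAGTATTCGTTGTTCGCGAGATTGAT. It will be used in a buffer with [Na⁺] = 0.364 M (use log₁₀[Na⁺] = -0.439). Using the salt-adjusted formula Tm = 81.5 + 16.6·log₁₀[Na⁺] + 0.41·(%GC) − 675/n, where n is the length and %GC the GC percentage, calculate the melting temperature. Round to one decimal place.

71.2°C

Length n = 34. T=12, A=8, G=8, C=6
G+C = 14, so %GC = 14/34 × 100 = 41.176%
Salt term: 16.6 × (-0.439) = -7.287
GC term: 0.41 × 41.176 = 16.882; length term: −675/34 = −19.853
Tm = 81.5 + (-7.287) + 16.882 − 19.853 = 71.242 → 71.2°C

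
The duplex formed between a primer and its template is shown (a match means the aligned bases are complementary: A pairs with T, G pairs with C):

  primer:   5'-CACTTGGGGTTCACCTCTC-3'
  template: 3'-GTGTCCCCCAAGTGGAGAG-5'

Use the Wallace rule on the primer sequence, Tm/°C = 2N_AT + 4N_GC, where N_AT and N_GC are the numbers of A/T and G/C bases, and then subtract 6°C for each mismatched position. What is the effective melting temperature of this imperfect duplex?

Primer base counts: A=2, T=6, G=4, C=7 → A+T=8, G+C=11
Perfect-match Tm = 2(8) + 4(11) = 16 + 44 = 60°C
Mismatches (positions where the bases are not complementary): 2 (at positions 4, 5)
Effective Tm = 60 − 2×6 = 60 − 12 = 48°C

48°C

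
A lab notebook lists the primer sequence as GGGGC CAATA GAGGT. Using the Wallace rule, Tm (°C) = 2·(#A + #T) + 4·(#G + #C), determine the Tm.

Scanning the sequence gives C=2, A=4, G=7, T=2.
A+T = 6, G+C = 9
Tm = 2(6) + 4(9) = 12 + 36 = 48°C

48°C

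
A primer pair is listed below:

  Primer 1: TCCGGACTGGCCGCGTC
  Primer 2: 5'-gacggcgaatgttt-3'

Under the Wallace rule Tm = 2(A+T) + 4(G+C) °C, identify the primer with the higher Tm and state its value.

Primer 1, 60°C

Primer 1: A+T=4, G+C=13 → Tm = 2(4)+4(13) = 60°C
Primer 2: A+T=7, G+C=7 → Tm = 2(7)+4(7) = 42°C
60°C vs 42°C → primer 1 is higher.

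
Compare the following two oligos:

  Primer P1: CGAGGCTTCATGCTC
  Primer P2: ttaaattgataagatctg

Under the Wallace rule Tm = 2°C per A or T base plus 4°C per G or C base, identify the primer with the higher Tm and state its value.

Primer P1: A+T=6, G+C=9 → Tm = 2(6)+4(9) = 48°C
Primer P2: A+T=14, G+C=4 → Tm = 2(14)+4(4) = 44°C
48°C vs 44°C → primer P1 is higher.

Primer P1, 48°C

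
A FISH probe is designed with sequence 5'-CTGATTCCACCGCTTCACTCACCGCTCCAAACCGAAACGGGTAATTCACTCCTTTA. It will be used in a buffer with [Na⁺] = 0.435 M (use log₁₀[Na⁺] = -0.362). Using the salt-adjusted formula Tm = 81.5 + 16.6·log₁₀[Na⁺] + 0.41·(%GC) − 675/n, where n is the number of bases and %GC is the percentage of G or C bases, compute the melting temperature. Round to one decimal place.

83.9°C

Length n = 56. T=14, G=7, C=21, A=14
G+C = 28, so %GC = 28/56 × 100 = 50%
Salt term: 16.6 × (-0.362) = -6.009
GC term: 0.41 × 50 = 20.5; length term: −675/56 = −12.054
Tm = 81.5 + (-6.009) + 20.5 − 12.054 = 83.937 → 83.9°C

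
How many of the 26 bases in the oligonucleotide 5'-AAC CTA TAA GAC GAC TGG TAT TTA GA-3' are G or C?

Counting bases: T=7, G=5, C=4, A=10
G+C = 5 + 4 = 9

9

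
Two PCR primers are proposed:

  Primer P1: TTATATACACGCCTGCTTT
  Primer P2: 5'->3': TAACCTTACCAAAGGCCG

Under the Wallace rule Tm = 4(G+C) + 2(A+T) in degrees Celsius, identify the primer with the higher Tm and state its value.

Primer P1: A+T=12, G+C=7 → Tm = 2(12)+4(7) = 52°C
Primer P2: A+T=9, G+C=9 → Tm = 2(9)+4(9) = 54°C
52°C vs 54°C → primer P2 is higher.

Primer P2, 54°C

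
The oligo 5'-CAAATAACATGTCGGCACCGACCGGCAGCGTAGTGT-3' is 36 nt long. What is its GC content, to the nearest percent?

Base counts: A=10, C=10, G=10, T=6
G+C = 10 + 10 = 20 out of 36 bases
%GC = 20/36 × 100 = 55.56% ≈ 56%

56%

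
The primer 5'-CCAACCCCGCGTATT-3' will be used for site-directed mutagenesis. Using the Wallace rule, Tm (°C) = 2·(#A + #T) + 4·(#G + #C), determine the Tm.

C=7, G=2, A=3, T=3
A+T = 6, G+C = 9
Tm = 4·9 + 2·6 = 36 + 12 = 48°C

48°C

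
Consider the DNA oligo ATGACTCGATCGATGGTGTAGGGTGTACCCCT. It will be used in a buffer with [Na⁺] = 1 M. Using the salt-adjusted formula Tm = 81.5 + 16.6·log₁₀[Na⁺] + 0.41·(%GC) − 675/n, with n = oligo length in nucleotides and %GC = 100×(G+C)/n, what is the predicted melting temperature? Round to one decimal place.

82.2°C

Length n = 32. Scanning the sequence gives G=10, A=6, T=9, C=7.
G+C = 17, so %GC = 17/32 × 100 = 53.125%
Salt term: 16.6 × (0) = 0
GC term: 0.41 × 53.125 = 21.781; length term: −675/32 = −21.094
Tm = 81.5 + (0) + 21.781 − 21.094 = 82.187 → 82.2°C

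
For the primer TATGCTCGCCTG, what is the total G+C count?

7

Scanning the sequence gives G=3, A=1, C=4, T=4.
G+C = 3 + 4 = 7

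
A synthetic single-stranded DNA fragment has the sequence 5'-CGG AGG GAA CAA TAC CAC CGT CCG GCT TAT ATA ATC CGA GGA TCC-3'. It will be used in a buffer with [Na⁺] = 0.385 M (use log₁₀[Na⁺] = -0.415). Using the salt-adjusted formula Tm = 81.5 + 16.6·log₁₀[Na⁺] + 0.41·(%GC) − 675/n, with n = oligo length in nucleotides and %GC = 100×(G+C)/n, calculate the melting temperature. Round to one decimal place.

81.5°C

Length n = 45. Counting bases: A=13, C=13, T=8, G=11
G+C = 24, so %GC = 24/45 × 100 = 53.333%
Salt term: 16.6 × (-0.415) = -6.889
GC term: 0.41 × 53.333 = 21.867; length term: −675/45 = −15
Tm = 81.5 + (-6.889) + 21.867 − 15 = 81.478 → 81.5°C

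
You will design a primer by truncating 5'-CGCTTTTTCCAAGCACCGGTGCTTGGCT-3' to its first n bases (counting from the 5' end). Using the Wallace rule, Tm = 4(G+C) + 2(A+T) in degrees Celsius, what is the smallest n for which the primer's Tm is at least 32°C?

n = 11

First 10 bases: CGCTTTTTCC → Tm = 30°C (< 32°C)
First 11 bases: CGCTTTTTCCA → Tm = 32°C (≥ 32°C)
Since every base adds ≥2°C, Tm only increases with n, so the threshold is first crossed at n = 11.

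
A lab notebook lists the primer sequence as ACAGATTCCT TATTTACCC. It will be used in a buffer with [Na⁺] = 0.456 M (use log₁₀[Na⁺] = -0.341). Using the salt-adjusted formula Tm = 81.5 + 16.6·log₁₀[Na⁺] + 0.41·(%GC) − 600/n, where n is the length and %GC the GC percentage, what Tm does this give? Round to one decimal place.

Length n = 19. Scanning the sequence gives G=1, T=7, A=5, C=6.
G+C = 7, so %GC = 7/19 × 100 = 36.842%
Salt term: 16.6 × (-0.341) = -5.661
GC term: 0.41 × 36.842 = 15.105; length term: −600/19 = −31.579
Tm = 81.5 + (-5.661) + 15.105 − 31.579 = 59.365 → 59.4°C

59.4°C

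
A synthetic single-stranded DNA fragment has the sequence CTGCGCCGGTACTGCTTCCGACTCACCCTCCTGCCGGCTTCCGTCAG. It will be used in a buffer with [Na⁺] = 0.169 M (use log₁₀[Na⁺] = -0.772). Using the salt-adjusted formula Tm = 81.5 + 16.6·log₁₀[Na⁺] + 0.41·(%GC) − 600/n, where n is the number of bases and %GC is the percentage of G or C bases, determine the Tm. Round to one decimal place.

83.8°C

Length n = 47. Scanning the sequence gives C=21, T=11, A=4, G=11.
G+C = 32, so %GC = 32/47 × 100 = 68.085%
Salt term: 16.6 × (-0.772) = -12.815
GC term: 0.41 × 68.085 = 27.915; length term: −600/47 = −12.766
Tm = 81.5 + (-12.815) + 27.915 − 12.766 = 83.834 → 83.8°C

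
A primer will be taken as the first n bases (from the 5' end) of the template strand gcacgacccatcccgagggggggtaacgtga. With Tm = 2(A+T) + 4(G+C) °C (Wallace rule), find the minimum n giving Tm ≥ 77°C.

n = 22

First 21 bases: GCACGACCCATCCCGAGGGGG → Tm = 74°C (< 77°C)
First 22 bases: GCACGACCCATCCCGAGGGGGG → Tm = 78°C (≥ 77°C)
Since every base adds ≥2°C, Tm only increases with n, so the threshold is first crossed at n = 22.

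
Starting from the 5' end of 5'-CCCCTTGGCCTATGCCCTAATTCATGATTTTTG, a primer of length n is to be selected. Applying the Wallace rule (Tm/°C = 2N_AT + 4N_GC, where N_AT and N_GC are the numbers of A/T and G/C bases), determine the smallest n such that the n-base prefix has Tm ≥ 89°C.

First 30 bases: CCCCTTGGCCTATGCCCTAATTCATGATTT → Tm = 88°C (< 89°C)
First 31 bases: CCCCTTGGCCTATGCCCTAATTCATGATTTT → Tm = 90°C (≥ 89°C)
Each additional base adds 2°C (A/T) or 4°C (G/C), so Tm is non-decreasing in n; n = 31 is the first length to reach 89°C.

n = 31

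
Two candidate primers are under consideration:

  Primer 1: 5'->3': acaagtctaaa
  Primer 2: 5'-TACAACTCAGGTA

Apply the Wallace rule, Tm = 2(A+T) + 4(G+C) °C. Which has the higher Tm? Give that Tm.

Primer 2, 36°C

Primer 1: A+T=8, G+C=3 → Tm = 2(8)+4(3) = 28°C
Primer 2: A+T=8, G+C=5 → Tm = 2(8)+4(5) = 36°C
28°C vs 36°C → primer 2 is higher.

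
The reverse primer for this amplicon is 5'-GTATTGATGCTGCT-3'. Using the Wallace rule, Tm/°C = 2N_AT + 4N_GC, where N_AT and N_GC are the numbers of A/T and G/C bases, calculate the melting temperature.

40°C

Base counts: T=6, C=2, G=4, A=2
So N_AT = 8 and N_GC = 6.
Tm = 4·6 + 2·8 = 24 + 16 = 40°C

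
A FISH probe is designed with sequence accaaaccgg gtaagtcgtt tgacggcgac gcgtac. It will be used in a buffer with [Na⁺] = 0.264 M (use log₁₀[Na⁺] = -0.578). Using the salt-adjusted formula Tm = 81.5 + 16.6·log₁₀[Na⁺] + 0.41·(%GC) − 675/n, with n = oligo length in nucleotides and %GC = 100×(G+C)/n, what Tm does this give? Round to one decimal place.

Length n = 36. Base counts: G=11, A=9, T=6, C=10
G+C = 21, so %GC = 21/36 × 100 = 58.333%
Salt term: 16.6 × (-0.578) = -9.595
GC term: 0.41 × 58.333 = 23.917; length term: −675/36 = −18.75
Tm = 81.5 + (-9.595) + 23.917 − 18.75 = 77.072 → 77.1°C

77.1°C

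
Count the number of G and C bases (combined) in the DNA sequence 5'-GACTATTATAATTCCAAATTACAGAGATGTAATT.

8

Counting bases: T=12, C=4, A=14, G=4
Total G or C: 4 + 4 = 8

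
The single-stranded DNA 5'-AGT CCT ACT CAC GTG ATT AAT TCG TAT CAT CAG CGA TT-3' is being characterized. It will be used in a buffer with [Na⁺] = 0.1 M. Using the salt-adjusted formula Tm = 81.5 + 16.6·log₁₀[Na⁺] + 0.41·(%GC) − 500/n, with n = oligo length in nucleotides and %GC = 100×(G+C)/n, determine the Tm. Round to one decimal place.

67.9°C

Length n = 38. C=9, T=13, G=6, A=10
G+C = 15, so %GC = 15/38 × 100 = 39.474%
Salt term: 16.6 × (-1) = -16.6
GC term: 0.41 × 39.474 = 16.184; length term: −500/38 = −13.158
Tm = 81.5 + (-16.6) + 16.184 − 13.158 = 67.926 → 67.9°C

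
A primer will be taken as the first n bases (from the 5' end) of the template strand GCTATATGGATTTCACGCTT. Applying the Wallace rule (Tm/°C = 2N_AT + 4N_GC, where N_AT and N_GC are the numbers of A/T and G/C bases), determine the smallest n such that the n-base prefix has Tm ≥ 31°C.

n = 12

First 11 bases: GCTATATGGAT → Tm = 30°C (< 31°C)
First 12 bases: GCTATATGGATT → Tm = 32°C (≥ 31°C)
Each additional base adds 2°C (A/T) or 4°C (G/C), so Tm is non-decreasing in n; n = 12 is the first length to reach 31°C.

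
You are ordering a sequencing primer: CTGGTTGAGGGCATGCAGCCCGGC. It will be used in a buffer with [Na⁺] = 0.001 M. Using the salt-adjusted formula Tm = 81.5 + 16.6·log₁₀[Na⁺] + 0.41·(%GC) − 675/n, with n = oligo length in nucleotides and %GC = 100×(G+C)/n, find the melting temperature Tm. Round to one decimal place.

32.6°C

Length n = 24. Scanning the sequence gives G=10, T=4, A=3, C=7.
G+C = 17, so %GC = 17/24 × 100 = 70.833%
Salt term: 16.6 × (-3) = -49.8
GC term: 0.41 × 70.833 = 29.042; length term: −675/24 = −28.125
Tm = 81.5 + (-49.8) + 29.042 − 28.125 = 32.617 → 32.6°C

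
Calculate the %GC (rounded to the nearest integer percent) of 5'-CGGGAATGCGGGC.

Scanning the sequence gives C=3, G=7, T=1, A=2.
G+C = 7 + 3 = 10 out of 13 bases
%GC = 10/13 × 100 = 76.92% ≈ 77%

77%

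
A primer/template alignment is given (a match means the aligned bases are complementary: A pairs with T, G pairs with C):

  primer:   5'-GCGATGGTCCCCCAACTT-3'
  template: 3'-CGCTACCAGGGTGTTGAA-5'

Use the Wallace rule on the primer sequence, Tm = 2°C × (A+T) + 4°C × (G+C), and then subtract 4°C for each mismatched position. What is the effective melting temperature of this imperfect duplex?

54°C

Primer base counts: A=3, T=4, G=4, C=7 → A+T=7, G+C=11
Perfect-match Tm = 2(7) + 4(11) = 14 + 44 = 58°C
Mismatches (positions where the bases are not complementary): 1 (at position 12)
Effective Tm = 58 − 1×4 = 58 − 4 = 54°C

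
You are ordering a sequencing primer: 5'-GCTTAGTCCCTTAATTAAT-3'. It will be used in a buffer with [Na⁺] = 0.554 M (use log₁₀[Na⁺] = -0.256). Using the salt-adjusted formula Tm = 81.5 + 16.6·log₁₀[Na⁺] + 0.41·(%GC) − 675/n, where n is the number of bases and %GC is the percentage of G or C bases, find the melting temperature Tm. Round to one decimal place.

54.7°C

Length n = 19. C=4, A=5, T=8, G=2
G+C = 6, so %GC = 6/19 × 100 = 31.579%
Salt term: 16.6 × (-0.256) = -4.25
GC term: 0.41 × 31.579 = 12.947; length term: −675/19 = −35.526
Tm = 81.5 + (-4.25) + 12.947 − 35.526 = 54.671 → 54.7°C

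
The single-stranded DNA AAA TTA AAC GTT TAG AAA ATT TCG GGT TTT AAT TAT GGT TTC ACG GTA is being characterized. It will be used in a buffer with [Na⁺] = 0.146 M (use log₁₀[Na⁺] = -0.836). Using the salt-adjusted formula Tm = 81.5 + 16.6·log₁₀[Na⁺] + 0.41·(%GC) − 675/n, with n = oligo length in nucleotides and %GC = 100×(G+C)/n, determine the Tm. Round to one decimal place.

64.7°C

Length n = 48. Scanning the sequence gives T=19, C=4, A=16, G=9.
G+C = 13, so %GC = 13/48 × 100 = 27.083%
Salt term: 16.6 × (-0.836) = -13.878
GC term: 0.41 × 27.083 = 11.104; length term: −675/48 = −14.062
Tm = 81.5 + (-13.878) + 11.104 − 14.062 = 64.664 → 64.7°C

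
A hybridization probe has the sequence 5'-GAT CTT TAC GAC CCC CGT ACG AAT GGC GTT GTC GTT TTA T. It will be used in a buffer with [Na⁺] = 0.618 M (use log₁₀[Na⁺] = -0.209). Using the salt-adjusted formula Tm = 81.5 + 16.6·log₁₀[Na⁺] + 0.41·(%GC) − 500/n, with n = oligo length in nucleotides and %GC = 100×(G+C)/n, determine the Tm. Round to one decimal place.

85.0°C

Length n = 40. Scanning the sequence gives T=14, G=9, A=7, C=10.
G+C = 19, so %GC = 19/40 × 100 = 47.5%
Salt term: 16.6 × (-0.209) = -3.469
GC term: 0.41 × 47.5 = 19.475; length term: −500/40 = −12.5
Tm = 81.5 + (-3.469) + 19.475 − 12.5 = 85.006 → 85.0°C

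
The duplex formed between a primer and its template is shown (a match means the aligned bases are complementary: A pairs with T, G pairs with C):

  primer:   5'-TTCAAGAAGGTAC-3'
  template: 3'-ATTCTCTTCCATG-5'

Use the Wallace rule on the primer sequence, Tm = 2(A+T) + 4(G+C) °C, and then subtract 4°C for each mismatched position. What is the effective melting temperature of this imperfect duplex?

24°C

Primer base counts: A=5, T=3, G=3, C=2 → A+T=8, G+C=5
Perfect-match Tm = 2(8) + 4(5) = 16 + 20 = 36°C
Mismatches (positions where the bases are not complementary): 3 (at positions 2, 3, 4)
Effective Tm = 36 − 3×4 = 36 − 12 = 24°C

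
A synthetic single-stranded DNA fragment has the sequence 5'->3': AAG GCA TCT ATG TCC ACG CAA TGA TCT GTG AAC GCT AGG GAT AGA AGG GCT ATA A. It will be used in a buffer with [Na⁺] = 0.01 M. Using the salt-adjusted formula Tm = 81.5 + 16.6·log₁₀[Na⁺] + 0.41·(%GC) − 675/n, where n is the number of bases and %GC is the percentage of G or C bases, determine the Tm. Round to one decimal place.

54.7°C

Length n = 55. C=10, A=18, T=12, G=15
G+C = 25, so %GC = 25/55 × 100 = 45.455%
Salt term: 16.6 × (-2) = -33.2
GC term: 0.41 × 45.455 = 18.637; length term: −675/55 = −12.273
Tm = 81.5 + (-33.2) + 18.637 − 12.273 = 54.664 → 54.7°C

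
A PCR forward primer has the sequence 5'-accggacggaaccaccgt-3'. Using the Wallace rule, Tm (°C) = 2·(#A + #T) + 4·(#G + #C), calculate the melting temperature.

Counting bases: A=5, G=5, C=7, T=1
AT pairs contribute 6, GC pairs contribute 12.
Tm = 4·12 + 2·6 = 48 + 12 = 60°C

60°C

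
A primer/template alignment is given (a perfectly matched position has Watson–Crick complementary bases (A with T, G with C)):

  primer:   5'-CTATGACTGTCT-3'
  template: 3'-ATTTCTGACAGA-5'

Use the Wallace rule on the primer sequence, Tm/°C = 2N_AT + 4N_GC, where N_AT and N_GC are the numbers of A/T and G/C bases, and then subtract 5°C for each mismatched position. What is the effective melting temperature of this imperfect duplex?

19°C

Primer base counts: A=2, T=5, G=2, C=3 → A+T=7, G+C=5
Perfect-match Tm = 2(7) + 4(5) = 14 + 20 = 34°C
Mismatches (positions where the bases are not complementary): 3 (at positions 1, 2, 4)
Effective Tm = 34 − 3×5 = 34 − 15 = 19°C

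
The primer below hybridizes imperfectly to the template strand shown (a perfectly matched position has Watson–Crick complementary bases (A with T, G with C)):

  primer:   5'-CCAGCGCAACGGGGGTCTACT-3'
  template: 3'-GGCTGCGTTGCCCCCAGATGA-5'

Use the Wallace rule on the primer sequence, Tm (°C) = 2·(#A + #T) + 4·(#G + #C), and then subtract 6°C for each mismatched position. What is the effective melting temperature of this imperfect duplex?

58°C

Primer base counts: A=4, T=3, G=7, C=7 → A+T=7, G+C=14
Perfect-match Tm = 2(7) + 4(14) = 14 + 56 = 70°C
Mismatches (positions where the bases are not complementary): 2 (at positions 3, 4)
Effective Tm = 70 − 2×6 = 70 − 12 = 58°C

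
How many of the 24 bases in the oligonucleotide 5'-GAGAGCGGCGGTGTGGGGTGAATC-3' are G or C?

Scanning the sequence gives T=4, A=4, C=3, G=13.
G+C = 13 + 3 = 16

16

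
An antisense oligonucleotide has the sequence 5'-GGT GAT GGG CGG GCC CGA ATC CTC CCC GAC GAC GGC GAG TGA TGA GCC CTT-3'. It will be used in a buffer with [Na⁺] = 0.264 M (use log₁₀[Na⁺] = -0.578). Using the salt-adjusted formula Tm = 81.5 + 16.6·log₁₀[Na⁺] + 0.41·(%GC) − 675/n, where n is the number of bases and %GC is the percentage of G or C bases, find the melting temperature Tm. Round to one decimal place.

Length n = 51. Base counts: T=8, C=16, G=19, A=8
G+C = 35, so %GC = 35/51 × 100 = 68.627%
Salt term: 16.6 × (-0.578) = -9.595
GC term: 0.41 × 68.627 = 28.137; length term: −675/51 = −13.235
Tm = 81.5 + (-9.595) + 28.137 − 13.235 = 86.807 → 86.8°C

86.8°C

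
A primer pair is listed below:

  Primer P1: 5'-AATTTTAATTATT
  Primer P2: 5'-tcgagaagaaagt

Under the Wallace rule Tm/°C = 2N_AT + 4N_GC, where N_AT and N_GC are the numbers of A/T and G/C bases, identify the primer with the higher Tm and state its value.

Primer P2, 36°C

Primer P1: A+T=13, G+C=0 → Tm = 2(13)+4(0) = 26°C
Primer P2: A+T=8, G+C=5 → Tm = 2(8)+4(5) = 36°C
26°C vs 36°C → primer P2 is higher.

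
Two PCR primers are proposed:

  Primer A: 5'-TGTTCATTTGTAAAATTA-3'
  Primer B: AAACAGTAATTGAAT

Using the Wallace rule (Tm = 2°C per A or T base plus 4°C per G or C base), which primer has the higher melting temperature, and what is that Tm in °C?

Primer A: A+T=15, G+C=3 → Tm = 2(15)+4(3) = 42°C
Primer B: A+T=12, G+C=3 → Tm = 2(12)+4(3) = 36°C
42°C vs 36°C → primer A is higher.

Primer A, 42°C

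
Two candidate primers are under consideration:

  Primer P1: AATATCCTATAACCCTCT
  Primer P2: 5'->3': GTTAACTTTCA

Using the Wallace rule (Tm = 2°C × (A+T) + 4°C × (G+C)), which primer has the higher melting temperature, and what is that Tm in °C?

Primer P1: A+T=12, G+C=6 → Tm = 2(12)+4(6) = 48°C
Primer P2: A+T=8, G+C=3 → Tm = 2(8)+4(3) = 28°C
48°C vs 28°C → primer P1 is higher.

Primer P1, 48°C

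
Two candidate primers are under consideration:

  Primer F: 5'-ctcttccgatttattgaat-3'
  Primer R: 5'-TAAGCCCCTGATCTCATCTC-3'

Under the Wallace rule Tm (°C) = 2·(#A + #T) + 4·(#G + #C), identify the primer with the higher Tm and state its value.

Primer F: A+T=13, G+C=6 → Tm = 2(13)+4(6) = 50°C
Primer R: A+T=10, G+C=10 → Tm = 2(10)+4(10) = 60°C
50°C vs 60°C → primer R is higher.

Primer R, 60°C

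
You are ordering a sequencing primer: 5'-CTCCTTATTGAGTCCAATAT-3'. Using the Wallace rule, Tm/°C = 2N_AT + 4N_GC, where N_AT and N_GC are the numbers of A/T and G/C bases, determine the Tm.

Base counts: A=5, G=2, C=5, T=8
A+T = 13, G+C = 7
Tm = 4·7 + 2·13 = 28 + 26 = 54°C

54°C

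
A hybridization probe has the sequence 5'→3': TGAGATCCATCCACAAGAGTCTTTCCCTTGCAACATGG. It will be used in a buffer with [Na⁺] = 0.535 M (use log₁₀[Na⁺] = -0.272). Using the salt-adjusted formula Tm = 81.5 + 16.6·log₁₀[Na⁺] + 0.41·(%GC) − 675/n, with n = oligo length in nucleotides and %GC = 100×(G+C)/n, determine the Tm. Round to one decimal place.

Length n = 38. Base counts: G=7, C=11, A=10, T=10
G+C = 18, so %GC = 18/38 × 100 = 47.368%
Salt term: 16.6 × (-0.272) = -4.515
GC term: 0.41 × 47.368 = 19.421; length term: −675/38 = −17.763
Tm = 81.5 + (-4.515) + 19.421 − 17.763 = 78.643 → 78.6°C

78.6°C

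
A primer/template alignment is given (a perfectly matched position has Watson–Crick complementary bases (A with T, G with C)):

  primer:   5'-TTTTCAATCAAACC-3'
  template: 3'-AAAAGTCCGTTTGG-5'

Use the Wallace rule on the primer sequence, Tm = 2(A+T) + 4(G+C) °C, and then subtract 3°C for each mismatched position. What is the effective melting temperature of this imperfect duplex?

Primer base counts: A=5, T=5, G=0, C=4 → A+T=10, G+C=4
Perfect-match Tm = 2(10) + 4(4) = 20 + 16 = 36°C
Mismatches (positions where the bases are not complementary): 2 (at positions 7, 8)
Effective Tm = 36 − 2×3 = 36 − 6 = 30°C

30°C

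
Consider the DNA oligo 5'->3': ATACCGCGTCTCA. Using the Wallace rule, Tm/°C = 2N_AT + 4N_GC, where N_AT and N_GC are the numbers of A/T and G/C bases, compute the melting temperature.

40°C

Counting bases: C=5, T=3, A=3, G=2
AT pairs contribute 6, GC pairs contribute 7.
Tm = 2(6) + 4(7) = 12 + 28 = 40°C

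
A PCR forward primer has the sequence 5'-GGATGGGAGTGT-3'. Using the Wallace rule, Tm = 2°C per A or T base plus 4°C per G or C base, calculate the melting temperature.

Scanning the sequence gives C=0, T=3, G=7, A=2.
So N_AT = 5 and N_GC = 7.
Tm = 2(5) + 4(7) = 10 + 28 = 38°C

38°C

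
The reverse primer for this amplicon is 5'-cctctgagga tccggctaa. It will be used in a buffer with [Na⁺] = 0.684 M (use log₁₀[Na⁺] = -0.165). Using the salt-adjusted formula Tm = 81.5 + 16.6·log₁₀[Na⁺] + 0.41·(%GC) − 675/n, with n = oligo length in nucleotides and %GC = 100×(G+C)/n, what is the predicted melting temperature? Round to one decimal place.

Length n = 19. Counting bases: G=5, T=4, C=6, A=4
G+C = 11, so %GC = 11/19 × 100 = 57.895%
Salt term: 16.6 × (-0.165) = -2.739
GC term: 0.41 × 57.895 = 23.737; length term: −675/19 = −35.526
Tm = 81.5 + (-2.739) + 23.737 − 35.526 = 66.972 → 67.0°C

67.0°C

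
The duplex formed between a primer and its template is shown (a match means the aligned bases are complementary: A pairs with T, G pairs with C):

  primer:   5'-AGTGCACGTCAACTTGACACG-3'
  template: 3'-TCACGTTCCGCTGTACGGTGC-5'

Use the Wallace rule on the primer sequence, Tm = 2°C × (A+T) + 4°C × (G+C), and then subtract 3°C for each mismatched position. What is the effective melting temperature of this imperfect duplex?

Primer base counts: A=6, T=4, G=5, C=6 → A+T=10, G+C=11
Perfect-match Tm = 2(10) + 4(11) = 20 + 44 = 64°C
Mismatches (positions where the bases are not complementary): 5 (at positions 7, 9, 11, 14, 17)
Effective Tm = 64 − 5×3 = 64 − 15 = 49°C

49°C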